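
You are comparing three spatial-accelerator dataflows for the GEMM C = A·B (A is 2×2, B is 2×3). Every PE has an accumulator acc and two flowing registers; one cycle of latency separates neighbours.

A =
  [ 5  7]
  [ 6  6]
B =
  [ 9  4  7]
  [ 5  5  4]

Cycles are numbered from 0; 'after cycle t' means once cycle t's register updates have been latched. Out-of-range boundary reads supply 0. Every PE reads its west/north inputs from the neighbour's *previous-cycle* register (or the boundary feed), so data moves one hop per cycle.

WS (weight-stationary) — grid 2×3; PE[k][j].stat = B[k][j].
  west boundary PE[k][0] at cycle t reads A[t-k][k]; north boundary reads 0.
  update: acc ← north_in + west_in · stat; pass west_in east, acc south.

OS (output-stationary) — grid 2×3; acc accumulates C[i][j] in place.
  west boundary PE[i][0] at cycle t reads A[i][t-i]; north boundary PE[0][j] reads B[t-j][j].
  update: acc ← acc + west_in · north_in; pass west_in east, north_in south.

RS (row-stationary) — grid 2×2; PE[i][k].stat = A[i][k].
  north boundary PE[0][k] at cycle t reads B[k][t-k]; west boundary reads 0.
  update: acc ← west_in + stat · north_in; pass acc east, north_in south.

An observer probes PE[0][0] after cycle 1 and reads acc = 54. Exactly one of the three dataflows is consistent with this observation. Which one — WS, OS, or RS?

dataflow = WS

WS (2×3 grid), PE[0][0]:
  [0] (0,0) acc=45 (h:5 v:45)
  [1] (0,0) acc=54 (h:6 v:54)
OS (2×3 grid), PE[0][0]:
  [0] (0,0) acc=45 (h:5 v:9)
  [1] (0,0) acc=80 (h:7 v:5)
RS (2×2 grid), PE[0][0]:
  [0] (0,0) acc=45 (h:45 v:9)
  [1] (0,0) acc=20 (h:20 v:4)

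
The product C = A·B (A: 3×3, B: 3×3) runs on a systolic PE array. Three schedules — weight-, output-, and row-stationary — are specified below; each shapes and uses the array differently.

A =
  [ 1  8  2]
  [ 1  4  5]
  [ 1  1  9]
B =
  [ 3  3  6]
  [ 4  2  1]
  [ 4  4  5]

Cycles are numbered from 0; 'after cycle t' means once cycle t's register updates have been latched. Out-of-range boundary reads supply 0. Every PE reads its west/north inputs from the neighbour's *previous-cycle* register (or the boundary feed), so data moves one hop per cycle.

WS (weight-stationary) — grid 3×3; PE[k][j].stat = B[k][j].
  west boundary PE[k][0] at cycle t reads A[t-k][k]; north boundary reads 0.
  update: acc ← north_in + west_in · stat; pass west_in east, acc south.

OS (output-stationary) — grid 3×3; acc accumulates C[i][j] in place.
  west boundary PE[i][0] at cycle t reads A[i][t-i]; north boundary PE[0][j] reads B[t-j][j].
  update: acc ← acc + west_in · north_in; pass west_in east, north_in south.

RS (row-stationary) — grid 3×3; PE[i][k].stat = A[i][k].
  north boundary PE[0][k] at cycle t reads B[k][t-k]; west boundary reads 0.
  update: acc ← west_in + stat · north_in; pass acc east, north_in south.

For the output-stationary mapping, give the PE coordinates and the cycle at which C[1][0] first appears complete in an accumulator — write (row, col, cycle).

Under OS, C[1][0] lands at PE[1][0]:
  t=0 PE[1][0]: acc=0 h=0 v=0
  t=1 PE[1][0]: acc=3 h=1 v=3
  t=2 PE[1][0]: acc=19 h=4 v=4
  t=3 PE[1][0]: acc=39 h=5 v=4

(row, col, cycle) = (1, 0, 3)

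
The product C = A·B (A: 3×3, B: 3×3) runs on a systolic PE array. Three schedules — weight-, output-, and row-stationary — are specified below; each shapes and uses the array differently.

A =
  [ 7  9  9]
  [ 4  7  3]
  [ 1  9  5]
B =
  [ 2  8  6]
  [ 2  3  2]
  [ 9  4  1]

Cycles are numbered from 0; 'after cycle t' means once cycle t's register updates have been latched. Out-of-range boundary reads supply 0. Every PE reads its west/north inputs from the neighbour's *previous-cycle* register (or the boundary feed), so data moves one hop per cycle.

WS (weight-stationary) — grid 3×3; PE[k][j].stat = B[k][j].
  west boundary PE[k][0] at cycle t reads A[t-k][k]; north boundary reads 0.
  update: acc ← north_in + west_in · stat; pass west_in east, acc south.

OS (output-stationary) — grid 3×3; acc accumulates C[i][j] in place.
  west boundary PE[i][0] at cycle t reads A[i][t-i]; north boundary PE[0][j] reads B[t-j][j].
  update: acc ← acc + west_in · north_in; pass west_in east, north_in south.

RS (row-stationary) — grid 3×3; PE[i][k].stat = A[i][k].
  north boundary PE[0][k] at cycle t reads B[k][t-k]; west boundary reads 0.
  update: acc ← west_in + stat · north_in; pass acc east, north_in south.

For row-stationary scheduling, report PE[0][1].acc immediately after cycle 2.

RS (3×3). Following PE[0][1] plus its west/north inputs:
  c0 r0c0: 14 / 14 / 2
  c0 r0c1: 0 / 0 / 0
  c1 r0c0: 56 / 56 / 8
  c1 r0c1: 32 / 32 / 2
  c2 r0c0: 42 / 42 / 6
  c2 r0c1: 83 / 83 / 3

PE[0][1].acc = 83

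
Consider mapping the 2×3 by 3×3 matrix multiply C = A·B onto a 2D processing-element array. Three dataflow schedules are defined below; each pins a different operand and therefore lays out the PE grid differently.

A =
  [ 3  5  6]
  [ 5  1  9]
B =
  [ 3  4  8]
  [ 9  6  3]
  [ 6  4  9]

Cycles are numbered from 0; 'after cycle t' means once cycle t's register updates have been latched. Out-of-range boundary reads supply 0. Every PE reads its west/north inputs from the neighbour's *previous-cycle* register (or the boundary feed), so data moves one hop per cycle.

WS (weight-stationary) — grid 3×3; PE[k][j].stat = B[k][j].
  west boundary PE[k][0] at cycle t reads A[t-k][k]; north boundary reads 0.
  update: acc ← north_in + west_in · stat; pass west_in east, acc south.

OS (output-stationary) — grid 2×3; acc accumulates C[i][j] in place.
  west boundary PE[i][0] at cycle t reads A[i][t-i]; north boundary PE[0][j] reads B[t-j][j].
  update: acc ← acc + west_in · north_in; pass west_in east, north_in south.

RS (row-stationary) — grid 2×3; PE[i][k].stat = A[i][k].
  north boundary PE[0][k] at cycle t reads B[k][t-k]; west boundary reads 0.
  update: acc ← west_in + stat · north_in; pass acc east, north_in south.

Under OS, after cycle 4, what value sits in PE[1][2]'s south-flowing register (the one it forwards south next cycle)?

register = 3

Tracing OS — 2×3 array, target PE[1][2]:
  t=0 PE[0][2]: acc=0 h=0 v=0
  t=0 PE[1][1]: acc=0 h=0 v=0
  t=0 PE[1][2]: acc=0 h=0 v=0
  t=1 PE[0][2]: acc=0 h=0 v=0
  t=1 PE[1][1]: acc=0 h=0 v=0
  t=1 PE[1][2]: acc=0 h=0 v=0
  t=2 PE[0][2]: acc=24 h=3 v=8
  t=2 PE[1][1]: acc=20 h=5 v=4
  t=2 PE[1][2]: acc=0 h=0 v=0
  t=3 PE[0][2]: acc=39 h=5 v=3
  t=3 PE[1][1]: acc=26 h=1 v=6
  t=3 PE[1][2]: acc=40 h=5 v=8
  t=4 PE[0][2]: acc=93 h=6 v=9
  t=4 PE[1][1]: acc=62 h=9 v=4
  t=4 PE[1][2]: acc=43 h=1 v=3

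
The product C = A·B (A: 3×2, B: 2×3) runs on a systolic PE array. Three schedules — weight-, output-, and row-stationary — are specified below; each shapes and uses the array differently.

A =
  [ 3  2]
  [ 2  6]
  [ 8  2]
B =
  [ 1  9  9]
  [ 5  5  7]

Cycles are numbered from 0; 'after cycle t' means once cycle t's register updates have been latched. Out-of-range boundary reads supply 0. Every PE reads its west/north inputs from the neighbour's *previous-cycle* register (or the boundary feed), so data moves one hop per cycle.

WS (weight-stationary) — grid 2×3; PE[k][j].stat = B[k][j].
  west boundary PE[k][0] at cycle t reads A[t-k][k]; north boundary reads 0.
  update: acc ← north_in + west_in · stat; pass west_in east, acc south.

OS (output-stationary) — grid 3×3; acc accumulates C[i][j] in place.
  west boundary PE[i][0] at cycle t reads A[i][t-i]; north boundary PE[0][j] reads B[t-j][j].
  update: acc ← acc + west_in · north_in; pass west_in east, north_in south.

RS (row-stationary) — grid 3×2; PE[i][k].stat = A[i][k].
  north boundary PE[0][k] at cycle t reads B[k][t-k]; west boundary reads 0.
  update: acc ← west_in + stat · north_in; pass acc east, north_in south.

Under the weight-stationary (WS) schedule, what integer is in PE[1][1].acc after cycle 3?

PE[1][1].acc = 48

Tracing WS — 2×3 array, target PE[1][1]:
  [0] (0,1) acc=0 (h:0 v:0)
  [0] (1,0) acc=0 (h:0 v:0)
  [0] (1,1) acc=0 (h:0 v:0)
  [1] (0,1) acc=27 (h:3 v:27)
  [1] (1,0) acc=13 (h:2 v:13)
  [1] (1,1) acc=0 (h:0 v:0)
  [2] (0,1) acc=18 (h:2 v:18)
  [2] (1,0) acc=32 (h:6 v:32)
  [2] (1,1) acc=37 (h:2 v:37)
  [3] (0,1) acc=72 (h:8 v:72)
  [3] (1,0) acc=18 (h:2 v:18)
  [3] (1,1) acc=48 (h:6 v:48)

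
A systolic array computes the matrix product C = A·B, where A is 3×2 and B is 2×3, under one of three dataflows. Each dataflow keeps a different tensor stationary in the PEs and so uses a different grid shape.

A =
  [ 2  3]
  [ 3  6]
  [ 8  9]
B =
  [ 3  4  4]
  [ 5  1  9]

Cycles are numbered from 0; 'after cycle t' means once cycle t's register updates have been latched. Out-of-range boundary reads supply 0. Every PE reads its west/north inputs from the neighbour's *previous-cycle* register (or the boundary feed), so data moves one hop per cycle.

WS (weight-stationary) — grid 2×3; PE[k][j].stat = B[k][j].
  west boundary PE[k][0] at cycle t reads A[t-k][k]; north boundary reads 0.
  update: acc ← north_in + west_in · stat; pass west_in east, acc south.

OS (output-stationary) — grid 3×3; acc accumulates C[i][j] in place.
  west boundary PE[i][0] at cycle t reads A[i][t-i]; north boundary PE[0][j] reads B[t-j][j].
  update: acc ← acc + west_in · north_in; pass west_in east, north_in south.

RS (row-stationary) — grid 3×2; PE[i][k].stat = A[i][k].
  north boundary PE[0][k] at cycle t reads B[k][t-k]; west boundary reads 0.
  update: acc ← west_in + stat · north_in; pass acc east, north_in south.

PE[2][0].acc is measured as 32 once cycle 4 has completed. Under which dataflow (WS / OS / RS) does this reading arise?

WS (2×3): PE[2][0] does not exist.
OS [3×3] PE[2][0] across cycles:
  after 0 — PE[2][0] acc=0, pass-E 0, pass-S 0
  after 1 — PE[2][0] acc=0, pass-E 0, pass-S 0
  after 2 — PE[2][0] acc=24, pass-E 8, pass-S 3
  after 3 — PE[2][0] acc=69, pass-E 9, pass-S 5
  after 4 — PE[2][0] acc=69, pass-E 0, pass-S 0
RS [3×2] PE[2][0] across cycles:
  after 0 — PE[2][0] acc=0, pass-E 0, pass-S 0
  after 1 — PE[2][0] acc=0, pass-E 0, pass-S 0
  after 2 — PE[2][0] acc=24, pass-E 24, pass-S 3
  after 3 — PE[2][0] acc=32, pass-E 32, pass-S 4
  after 4 — PE[2][0] acc=32, pass-E 32, pass-S 4

dataflow = RS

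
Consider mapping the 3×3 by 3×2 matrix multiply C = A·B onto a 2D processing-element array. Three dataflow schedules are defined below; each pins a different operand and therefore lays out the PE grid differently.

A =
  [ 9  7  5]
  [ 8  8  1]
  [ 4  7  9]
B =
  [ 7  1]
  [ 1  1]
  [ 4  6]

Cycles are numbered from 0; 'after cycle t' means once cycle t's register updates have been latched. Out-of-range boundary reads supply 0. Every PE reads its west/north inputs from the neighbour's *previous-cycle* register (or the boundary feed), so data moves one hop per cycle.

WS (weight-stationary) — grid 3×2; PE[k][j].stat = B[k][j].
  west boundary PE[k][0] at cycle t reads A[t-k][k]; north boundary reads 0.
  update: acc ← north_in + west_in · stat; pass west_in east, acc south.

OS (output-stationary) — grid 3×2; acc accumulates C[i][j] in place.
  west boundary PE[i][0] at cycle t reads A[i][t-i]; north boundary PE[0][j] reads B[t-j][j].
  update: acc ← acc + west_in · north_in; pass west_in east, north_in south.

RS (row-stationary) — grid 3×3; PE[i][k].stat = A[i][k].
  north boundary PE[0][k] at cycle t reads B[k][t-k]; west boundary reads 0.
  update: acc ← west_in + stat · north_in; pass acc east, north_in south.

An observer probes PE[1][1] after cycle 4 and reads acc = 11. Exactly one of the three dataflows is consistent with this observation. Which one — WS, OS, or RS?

dataflow = WS

Under WS (3×2), PE[1][1]:
  0: (1,1).acc=0  regs=<0,0>
  1: (1,1).acc=0  regs=<0,0>
  2: (1,1).acc=16  regs=<7,16>
  3: (1,1).acc=16  regs=<8,16>
  4: (1,1).acc=11  regs=<7,11>
Under OS (3×2), PE[1][1]:
  0: (1,1).acc=0  regs=<0,0>
  1: (1,1).acc=0  regs=<0,0>
  2: (1,1).acc=8  regs=<8,1>
  3: (1,1).acc=16  regs=<8,1>
  4: (1,1).acc=22  regs=<1,6>
Under RS (3×3), PE[1][1]:
  0: (1,1).acc=0  regs=<0,0>
  1: (1,1).acc=0  regs=<0,0>
  2: (1,1).acc=64  regs=<64,1>
  3: (1,1).acc=16  regs=<16,1>
  4: (1,1).acc=0  regs=<0,0>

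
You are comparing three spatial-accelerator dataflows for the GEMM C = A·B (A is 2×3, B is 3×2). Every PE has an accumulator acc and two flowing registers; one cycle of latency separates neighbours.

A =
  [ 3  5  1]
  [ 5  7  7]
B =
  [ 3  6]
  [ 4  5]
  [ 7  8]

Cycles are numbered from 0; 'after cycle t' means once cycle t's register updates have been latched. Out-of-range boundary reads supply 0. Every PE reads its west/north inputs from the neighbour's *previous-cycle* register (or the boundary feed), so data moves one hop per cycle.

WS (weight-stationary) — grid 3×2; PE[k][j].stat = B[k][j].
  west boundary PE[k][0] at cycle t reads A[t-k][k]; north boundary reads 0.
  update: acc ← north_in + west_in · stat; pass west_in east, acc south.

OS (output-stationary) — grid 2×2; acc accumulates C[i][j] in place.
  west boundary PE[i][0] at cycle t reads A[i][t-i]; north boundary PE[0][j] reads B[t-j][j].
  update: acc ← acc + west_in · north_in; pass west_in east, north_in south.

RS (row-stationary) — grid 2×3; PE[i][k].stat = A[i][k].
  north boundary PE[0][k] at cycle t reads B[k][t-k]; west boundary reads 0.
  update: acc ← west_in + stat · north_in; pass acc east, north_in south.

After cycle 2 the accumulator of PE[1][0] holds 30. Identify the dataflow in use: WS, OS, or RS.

dataflow = RS

Under WS (3×2), PE[1][0]:
  [0] (1,0) acc=0 (h:0 v:0)
  [1] (1,0) acc=29 (h:5 v:29)
  [2] (1,0) acc=43 (h:7 v:43)
Under OS (2×2), PE[1][0]:
  [0] (1,0) acc=0 (h:0 v:0)
  [1] (1,0) acc=15 (h:5 v:3)
  [2] (1,0) acc=43 (h:7 v:4)
Under RS (2×3), PE[1][0]:
  [0] (1,0) acc=0 (h:0 v:0)
  [1] (1,0) acc=15 (h:15 v:3)
  [2] (1,0) acc=30 (h:30 v:6)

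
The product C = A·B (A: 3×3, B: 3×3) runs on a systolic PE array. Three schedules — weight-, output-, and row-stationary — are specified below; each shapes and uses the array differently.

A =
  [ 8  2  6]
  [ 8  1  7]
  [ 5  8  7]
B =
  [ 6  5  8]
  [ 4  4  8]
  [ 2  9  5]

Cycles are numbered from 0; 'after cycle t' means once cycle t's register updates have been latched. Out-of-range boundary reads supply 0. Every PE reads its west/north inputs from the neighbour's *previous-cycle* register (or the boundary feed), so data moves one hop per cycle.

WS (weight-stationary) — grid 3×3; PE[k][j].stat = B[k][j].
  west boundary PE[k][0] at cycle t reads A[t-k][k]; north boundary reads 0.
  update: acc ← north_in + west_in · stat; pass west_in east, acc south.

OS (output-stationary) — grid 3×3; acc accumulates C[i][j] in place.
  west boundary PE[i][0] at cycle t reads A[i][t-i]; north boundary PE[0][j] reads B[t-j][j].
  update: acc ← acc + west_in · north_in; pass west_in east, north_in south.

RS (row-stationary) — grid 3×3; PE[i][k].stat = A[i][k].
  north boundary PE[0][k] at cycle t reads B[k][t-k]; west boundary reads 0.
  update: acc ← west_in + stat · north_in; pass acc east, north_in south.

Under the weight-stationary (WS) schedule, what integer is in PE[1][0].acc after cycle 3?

PE[1][0].acc = 62

WS on a 3×3 grid — tracing PE[1][0] and its feeders:
  [0] (0,0) acc=48 (h:8 v:48)
  [0] (1,0) acc=0 (h:0 v:0)
  [1] (0,0) acc=48 (h:8 v:48)
  [1] (1,0) acc=56 (h:2 v:56)
  [2] (0,0) acc=30 (h:5 v:30)
  [2] (1,0) acc=52 (h:1 v:52)
  [3] (0,0) acc=0 (h:0 v:0)
  [3] (1,0) acc=62 (h:8 v:62)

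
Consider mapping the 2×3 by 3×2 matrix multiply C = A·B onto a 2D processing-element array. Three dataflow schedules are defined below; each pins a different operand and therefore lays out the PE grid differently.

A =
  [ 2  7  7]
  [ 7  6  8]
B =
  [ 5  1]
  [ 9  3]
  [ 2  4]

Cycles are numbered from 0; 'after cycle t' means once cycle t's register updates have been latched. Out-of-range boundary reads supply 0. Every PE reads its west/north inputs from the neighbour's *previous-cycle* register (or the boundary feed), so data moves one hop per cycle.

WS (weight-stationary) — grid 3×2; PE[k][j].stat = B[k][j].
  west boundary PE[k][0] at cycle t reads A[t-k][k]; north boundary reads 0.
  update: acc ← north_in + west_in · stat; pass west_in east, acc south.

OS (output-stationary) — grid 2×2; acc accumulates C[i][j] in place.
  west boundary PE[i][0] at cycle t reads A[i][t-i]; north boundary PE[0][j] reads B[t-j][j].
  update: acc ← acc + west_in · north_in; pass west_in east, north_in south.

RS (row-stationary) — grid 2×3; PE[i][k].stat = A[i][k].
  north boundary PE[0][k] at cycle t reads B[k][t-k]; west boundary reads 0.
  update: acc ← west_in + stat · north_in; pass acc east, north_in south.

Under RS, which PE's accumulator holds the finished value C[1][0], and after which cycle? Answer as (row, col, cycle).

(row, col, cycle) = (1, 2, 3)

RS: C[1][0] accumulates in PE[1][2]:
  after 0 — PE[1][2] acc=0, pass-E 0, pass-S 0
  after 1 — PE[1][2] acc=0, pass-E 0, pass-S 0
  after 2 — PE[1][2] acc=0, pass-E 0, pass-S 0
  after 3 — PE[1][2] acc=105, pass-E 105, pass-S 2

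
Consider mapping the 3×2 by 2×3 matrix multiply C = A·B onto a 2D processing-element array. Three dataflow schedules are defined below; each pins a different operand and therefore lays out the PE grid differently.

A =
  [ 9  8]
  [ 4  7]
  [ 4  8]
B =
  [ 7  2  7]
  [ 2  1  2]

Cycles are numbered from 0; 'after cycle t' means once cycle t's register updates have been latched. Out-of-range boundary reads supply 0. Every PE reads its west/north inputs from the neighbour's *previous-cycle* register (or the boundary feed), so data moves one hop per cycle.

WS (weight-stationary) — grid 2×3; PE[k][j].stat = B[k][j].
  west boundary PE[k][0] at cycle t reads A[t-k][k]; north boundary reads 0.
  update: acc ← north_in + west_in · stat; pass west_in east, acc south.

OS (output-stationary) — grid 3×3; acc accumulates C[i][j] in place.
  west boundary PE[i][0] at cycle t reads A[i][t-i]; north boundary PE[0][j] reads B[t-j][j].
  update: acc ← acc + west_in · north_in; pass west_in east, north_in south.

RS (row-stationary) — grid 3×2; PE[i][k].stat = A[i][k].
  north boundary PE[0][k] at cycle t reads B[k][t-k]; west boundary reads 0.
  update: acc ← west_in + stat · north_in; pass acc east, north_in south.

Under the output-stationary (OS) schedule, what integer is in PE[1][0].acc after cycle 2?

OS (3×3). Following PE[1][0] plus its west/north inputs:
  @0  [0,0]  acc 63  |  →9  ↓7
  @0  [1,0]  acc 0  |  →0  ↓0
  @1  [0,0]  acc 79  |  →8  ↓2
  @1  [1,0]  acc 28  |  →4  ↓7
  @2  [0,0]  acc 79  |  →0  ↓0
  @2  [1,0]  acc 42  |  →7  ↓2

PE[1][0].acc = 42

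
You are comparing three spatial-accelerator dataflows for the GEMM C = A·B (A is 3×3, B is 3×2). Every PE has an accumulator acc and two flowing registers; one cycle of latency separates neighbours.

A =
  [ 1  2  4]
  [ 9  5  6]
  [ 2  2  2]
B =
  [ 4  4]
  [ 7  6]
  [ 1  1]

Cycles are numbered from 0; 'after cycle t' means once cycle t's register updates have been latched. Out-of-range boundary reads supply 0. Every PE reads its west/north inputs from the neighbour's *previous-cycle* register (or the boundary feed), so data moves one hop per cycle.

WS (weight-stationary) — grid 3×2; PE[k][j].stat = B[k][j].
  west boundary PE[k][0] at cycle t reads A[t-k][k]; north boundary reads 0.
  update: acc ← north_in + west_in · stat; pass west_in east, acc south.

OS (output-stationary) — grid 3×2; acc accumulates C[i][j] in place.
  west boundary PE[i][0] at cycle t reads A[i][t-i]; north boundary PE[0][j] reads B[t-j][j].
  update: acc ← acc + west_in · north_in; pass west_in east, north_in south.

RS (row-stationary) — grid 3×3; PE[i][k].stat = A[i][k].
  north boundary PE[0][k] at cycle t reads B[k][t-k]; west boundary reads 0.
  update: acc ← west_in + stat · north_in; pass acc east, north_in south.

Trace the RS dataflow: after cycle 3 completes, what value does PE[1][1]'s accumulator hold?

RS (3×3). Following PE[1][1] plus its west/north inputs:
  after 0 — PE[0][1] acc=0, pass-E 0, pass-S 0
  after 0 — PE[1][0] acc=0, pass-E 0, pass-S 0
  after 0 — PE[1][1] acc=0, pass-E 0, pass-S 0
  after 1 — PE[0][1] acc=18, pass-E 18, pass-S 7
  after 1 — PE[1][0] acc=36, pass-E 36, pass-S 4
  after 1 — PE[1][1] acc=0, pass-E 0, pass-S 0
  after 2 — PE[0][1] acc=16, pass-E 16, pass-S 6
  after 2 — PE[1][0] acc=36, pass-E 36, pass-S 4
  after 2 — PE[1][1] acc=71, pass-E 71, pass-S 7
  after 3 — PE[0][1] acc=0, pass-E 0, pass-S 0
  after 3 — PE[1][0] acc=0, pass-E 0, pass-S 0
  after 3 — PE[1][1] acc=66, pass-E 66, pass-S 6

PE[1][1].acc = 66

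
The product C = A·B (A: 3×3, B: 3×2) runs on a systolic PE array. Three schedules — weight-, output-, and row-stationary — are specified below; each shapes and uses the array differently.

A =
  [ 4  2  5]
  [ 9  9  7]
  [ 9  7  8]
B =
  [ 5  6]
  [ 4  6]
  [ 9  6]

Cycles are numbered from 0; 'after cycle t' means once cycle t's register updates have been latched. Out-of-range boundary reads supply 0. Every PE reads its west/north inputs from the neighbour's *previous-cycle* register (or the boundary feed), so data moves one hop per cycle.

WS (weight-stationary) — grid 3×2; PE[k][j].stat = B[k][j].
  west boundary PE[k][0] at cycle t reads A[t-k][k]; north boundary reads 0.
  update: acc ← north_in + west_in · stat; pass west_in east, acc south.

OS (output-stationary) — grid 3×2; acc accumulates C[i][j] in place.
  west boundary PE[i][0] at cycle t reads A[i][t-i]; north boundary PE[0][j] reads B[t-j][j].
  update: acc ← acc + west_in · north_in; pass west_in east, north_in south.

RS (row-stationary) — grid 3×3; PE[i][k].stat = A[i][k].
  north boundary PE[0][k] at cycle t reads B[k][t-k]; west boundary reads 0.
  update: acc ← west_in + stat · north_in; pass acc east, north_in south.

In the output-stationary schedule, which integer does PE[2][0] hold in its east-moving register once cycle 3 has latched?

register = 7

OS 3×2: PE[2][0] cycle-by-cycle (with neighbour feeds):
  [0] (1,0) acc=0 (h:0 v:0)
  [0] (2,0) acc=0 (h:0 v:0)
  [1] (1,0) acc=45 (h:9 v:5)
  [1] (2,0) acc=0 (h:0 v:0)
  [2] (1,0) acc=81 (h:9 v:4)
  [2] (2,0) acc=45 (h:9 v:5)
  [3] (1,0) acc=144 (h:7 v:9)
  [3] (2,0) acc=73 (h:7 v:4)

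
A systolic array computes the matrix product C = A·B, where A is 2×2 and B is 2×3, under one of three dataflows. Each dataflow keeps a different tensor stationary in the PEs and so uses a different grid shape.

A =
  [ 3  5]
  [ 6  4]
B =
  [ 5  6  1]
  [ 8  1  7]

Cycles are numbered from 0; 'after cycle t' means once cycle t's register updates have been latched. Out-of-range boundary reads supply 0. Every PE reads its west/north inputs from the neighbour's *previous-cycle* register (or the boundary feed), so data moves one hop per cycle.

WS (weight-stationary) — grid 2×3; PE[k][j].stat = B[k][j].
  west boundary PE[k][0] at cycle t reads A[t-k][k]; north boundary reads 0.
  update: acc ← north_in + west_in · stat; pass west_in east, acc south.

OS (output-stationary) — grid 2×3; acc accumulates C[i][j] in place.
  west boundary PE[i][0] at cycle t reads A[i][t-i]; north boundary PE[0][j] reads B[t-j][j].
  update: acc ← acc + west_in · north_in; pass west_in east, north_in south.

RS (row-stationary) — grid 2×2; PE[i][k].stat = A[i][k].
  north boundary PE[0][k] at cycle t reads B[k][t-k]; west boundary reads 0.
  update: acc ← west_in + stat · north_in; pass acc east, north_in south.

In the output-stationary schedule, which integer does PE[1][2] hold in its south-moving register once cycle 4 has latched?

register = 7

OS (2×3). Following PE[1][2] plus its west/north inputs:
  @0  [0,2]  acc 0  |  →0  ↓0
  @0  [1,1]  acc 0  |  →0  ↓0
  @0  [1,2]  acc 0  |  →0  ↓0
  @1  [0,2]  acc 0  |  →0  ↓0
  @1  [1,1]  acc 0  |  →0  ↓0
  @1  [1,2]  acc 0  |  →0  ↓0
  @2  [0,2]  acc 3  |  →3  ↓1
  @2  [1,1]  acc 36  |  →6  ↓6
  @2  [1,2]  acc 0  |  →0  ↓0
  @3  [0,2]  acc 38  |  →5  ↓7
  @3  [1,1]  acc 40  |  →4  ↓1
  @3  [1,2]  acc 6  |  →6  ↓1
  @4  [0,2]  acc 38  |  →0  ↓0
  @4  [1,1]  acc 40  |  →0  ↓0
  @4  [1,2]  acc 34  |  →4  ↓7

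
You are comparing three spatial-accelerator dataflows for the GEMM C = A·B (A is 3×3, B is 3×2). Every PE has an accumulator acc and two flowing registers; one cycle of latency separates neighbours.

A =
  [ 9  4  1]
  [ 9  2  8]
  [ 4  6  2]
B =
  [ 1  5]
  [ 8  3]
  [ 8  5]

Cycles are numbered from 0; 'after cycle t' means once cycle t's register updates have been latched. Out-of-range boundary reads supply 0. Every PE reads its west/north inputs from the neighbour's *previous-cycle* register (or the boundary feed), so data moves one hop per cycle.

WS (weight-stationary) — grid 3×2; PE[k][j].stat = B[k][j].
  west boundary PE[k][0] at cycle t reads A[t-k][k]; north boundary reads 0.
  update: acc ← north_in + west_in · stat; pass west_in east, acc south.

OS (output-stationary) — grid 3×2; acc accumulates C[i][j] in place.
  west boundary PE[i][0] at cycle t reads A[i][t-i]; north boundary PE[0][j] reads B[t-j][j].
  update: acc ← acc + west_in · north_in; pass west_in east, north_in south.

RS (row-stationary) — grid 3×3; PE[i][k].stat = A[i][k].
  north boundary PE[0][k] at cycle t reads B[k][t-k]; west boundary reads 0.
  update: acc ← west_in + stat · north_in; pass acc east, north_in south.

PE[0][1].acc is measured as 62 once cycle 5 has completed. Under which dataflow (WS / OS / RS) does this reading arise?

dataflow = OS

— WS: 3×2; PE[0][1] trace:
  @0  [0,1]  acc 0  |  →0  ↓0
  @1  [0,1]  acc 45  |  →9  ↓45
  @2  [0,1]  acc 45  |  →9  ↓45
  @3  [0,1]  acc 20  |  →4  ↓20
  @4  [0,1]  acc 0  |  →0  ↓0
  @5  [0,1]  acc 0  |  →0  ↓0
— OS: 3×2; PE[0][1] trace:
  @0  [0,1]  acc 0  |  →0  ↓0
  @1  [0,1]  acc 45  |  →9  ↓5
  @2  [0,1]  acc 57  |  →4  ↓3
  @3  [0,1]  acc 62  |  →1  ↓5
  @4  [0,1]  acc 62  |  →0  ↓0
  @5  [0,1]  acc 62  |  →0  ↓0
— RS: 3×3; PE[0][1] trace:
  @0  [0,1]  acc 0  |  →0  ↓0
  @1  [0,1]  acc 41  |  →41  ↓8
  @2  [0,1]  acc 57  |  →57  ↓3
  @3  [0,1]  acc 0  |  →0  ↓0
  @4  [0,1]  acc 0  |  →0  ↓0
  @5  [0,1]  acc 0  |  →0  ↓0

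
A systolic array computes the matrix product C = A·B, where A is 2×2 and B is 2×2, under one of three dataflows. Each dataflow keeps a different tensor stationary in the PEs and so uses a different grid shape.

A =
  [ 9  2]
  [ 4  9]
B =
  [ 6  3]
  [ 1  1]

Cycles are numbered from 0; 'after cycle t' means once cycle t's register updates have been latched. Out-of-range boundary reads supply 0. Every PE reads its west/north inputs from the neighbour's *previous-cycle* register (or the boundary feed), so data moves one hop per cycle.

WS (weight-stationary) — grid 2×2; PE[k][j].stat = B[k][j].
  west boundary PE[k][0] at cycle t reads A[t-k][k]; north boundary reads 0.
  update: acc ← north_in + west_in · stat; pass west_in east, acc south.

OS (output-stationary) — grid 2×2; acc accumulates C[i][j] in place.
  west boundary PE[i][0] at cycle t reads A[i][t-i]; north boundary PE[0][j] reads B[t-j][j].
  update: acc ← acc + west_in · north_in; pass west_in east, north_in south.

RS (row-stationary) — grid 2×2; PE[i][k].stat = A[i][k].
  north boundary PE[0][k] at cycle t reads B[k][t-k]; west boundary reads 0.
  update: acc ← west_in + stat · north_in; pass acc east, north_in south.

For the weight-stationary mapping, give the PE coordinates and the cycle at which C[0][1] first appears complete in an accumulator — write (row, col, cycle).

(row, col, cycle) = (1, 1, 2)

WS: C[0][1] accumulates in PE[1][1]:
  [0] (1,1) acc=0 (h:0 v:0)
  [1] (1,1) acc=0 (h:0 v:0)
  [2] (1,1) acc=29 (h:2 v:29)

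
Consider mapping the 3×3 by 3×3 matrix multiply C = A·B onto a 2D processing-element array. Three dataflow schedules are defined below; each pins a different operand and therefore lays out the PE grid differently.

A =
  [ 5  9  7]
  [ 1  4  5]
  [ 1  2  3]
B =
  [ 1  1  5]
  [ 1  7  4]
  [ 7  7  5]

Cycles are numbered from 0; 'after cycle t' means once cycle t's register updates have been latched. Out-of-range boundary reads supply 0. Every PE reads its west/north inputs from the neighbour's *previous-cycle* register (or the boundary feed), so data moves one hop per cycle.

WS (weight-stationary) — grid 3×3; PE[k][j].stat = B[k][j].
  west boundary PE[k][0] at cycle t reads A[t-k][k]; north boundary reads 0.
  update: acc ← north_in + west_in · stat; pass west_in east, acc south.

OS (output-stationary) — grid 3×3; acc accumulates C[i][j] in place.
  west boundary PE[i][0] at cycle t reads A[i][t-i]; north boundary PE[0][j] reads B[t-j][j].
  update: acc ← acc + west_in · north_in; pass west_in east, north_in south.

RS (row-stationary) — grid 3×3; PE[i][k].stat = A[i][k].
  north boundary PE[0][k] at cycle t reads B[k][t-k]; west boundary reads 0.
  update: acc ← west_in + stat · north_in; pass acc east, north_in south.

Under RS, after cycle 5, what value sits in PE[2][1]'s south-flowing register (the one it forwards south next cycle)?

register = 4

RS on a 3×3 grid — tracing PE[2][1] and its feeders:
  cycle 0: PE[1][1] → acc 0, east 0, south 0
  cycle 0: PE[2][0] → acc 0, east 0, south 0
  cycle 0: PE[2][1] → acc 0, east 0, south 0
  cycle 1: PE[1][1] → acc 0, east 0, south 0
  cycle 1: PE[2][0] → acc 0, east 0, south 0
  cycle 1: PE[2][1] → acc 0, east 0, south 0
  cycle 2: PE[1][1] → acc 5, east 5, south 1
  cycle 2: PE[2][0] → acc 1, east 1, south 1
  cycle 2: PE[2][1] → acc 0, east 0, south 0
  cycle 3: PE[1][1] → acc 29, east 29, south 7
  cycle 3: PE[2][0] → acc 1, east 1, south 1
  cycle 3: PE[2][1] → acc 3, east 3, south 1
  cycle 4: PE[1][1] → acc 21, east 21, south 4
  cycle 4: PE[2][0] → acc 5, east 5, south 5
  cycle 4: PE[2][1] → acc 15, east 15, south 7
  cycle 5: PE[1][1] → acc 0, east 0, south 0
  cycle 5: PE[2][0] → acc 0, east 0, south 0
  cycle 5: PE[2][1] → acc 13, east 13, south 4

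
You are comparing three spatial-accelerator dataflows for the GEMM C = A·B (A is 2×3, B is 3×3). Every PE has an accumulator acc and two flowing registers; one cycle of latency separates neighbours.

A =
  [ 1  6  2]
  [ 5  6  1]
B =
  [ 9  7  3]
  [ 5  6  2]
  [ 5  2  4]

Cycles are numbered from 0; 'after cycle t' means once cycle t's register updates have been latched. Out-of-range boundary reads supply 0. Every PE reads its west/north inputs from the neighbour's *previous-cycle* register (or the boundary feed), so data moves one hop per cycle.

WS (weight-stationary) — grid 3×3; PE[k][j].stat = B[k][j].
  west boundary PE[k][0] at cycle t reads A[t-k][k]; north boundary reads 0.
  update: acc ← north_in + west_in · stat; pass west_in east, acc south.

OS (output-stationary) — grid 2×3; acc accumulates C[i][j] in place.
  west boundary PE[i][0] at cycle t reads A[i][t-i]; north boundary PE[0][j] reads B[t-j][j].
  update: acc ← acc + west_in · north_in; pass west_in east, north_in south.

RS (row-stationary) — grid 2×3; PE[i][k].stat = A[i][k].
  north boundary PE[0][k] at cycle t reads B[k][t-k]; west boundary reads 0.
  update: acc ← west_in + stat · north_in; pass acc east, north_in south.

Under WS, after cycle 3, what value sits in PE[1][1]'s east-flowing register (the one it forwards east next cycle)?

register = 6

WS (3×3). Following PE[1][1] plus its west/north inputs:
  [0] (0,1) acc=0 (h:0 v:0)
  [0] (1,0) acc=0 (h:0 v:0)
  [0] (1,1) acc=0 (h:0 v:0)
  [1] (0,1) acc=7 (h:1 v:7)
  [1] (1,0) acc=39 (h:6 v:39)
  [1] (1,1) acc=0 (h:0 v:0)
  [2] (0,1) acc=35 (h:5 v:35)
  [2] (1,0) acc=75 (h:6 v:75)
  [2] (1,1) acc=43 (h:6 v:43)
  [3] (0,1) acc=0 (h:0 v:0)
  [3] (1,0) acc=0 (h:0 v:0)
  [3] (1,1) acc=71 (h:6 v:71)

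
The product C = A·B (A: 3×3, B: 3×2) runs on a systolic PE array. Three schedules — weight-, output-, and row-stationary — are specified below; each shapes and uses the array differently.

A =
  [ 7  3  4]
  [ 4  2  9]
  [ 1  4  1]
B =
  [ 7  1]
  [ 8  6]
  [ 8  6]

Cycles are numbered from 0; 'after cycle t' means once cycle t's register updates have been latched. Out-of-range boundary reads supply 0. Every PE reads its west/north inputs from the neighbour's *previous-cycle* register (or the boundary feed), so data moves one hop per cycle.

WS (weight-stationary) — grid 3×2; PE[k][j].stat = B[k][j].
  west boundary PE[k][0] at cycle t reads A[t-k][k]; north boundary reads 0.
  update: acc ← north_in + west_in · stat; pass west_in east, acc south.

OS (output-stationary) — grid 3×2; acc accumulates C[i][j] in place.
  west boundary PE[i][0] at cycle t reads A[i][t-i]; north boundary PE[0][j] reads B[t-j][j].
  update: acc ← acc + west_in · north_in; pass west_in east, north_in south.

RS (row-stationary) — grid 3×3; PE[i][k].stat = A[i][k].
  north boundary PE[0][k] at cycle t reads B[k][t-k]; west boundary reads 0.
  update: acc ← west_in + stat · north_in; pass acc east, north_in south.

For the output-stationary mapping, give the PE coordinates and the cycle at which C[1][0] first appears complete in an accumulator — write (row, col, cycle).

(row, col, cycle) = (1, 0, 3)

OS: C[1][0] accumulates in PE[1][0]:
  @0  [1,0]  acc 0  |  →0  ↓0
  @1  [1,0]  acc 28  |  →4  ↓7
  @2  [1,0]  acc 44  |  →2  ↓8
  @3  [1,0]  acc 116  |  →9  ↓8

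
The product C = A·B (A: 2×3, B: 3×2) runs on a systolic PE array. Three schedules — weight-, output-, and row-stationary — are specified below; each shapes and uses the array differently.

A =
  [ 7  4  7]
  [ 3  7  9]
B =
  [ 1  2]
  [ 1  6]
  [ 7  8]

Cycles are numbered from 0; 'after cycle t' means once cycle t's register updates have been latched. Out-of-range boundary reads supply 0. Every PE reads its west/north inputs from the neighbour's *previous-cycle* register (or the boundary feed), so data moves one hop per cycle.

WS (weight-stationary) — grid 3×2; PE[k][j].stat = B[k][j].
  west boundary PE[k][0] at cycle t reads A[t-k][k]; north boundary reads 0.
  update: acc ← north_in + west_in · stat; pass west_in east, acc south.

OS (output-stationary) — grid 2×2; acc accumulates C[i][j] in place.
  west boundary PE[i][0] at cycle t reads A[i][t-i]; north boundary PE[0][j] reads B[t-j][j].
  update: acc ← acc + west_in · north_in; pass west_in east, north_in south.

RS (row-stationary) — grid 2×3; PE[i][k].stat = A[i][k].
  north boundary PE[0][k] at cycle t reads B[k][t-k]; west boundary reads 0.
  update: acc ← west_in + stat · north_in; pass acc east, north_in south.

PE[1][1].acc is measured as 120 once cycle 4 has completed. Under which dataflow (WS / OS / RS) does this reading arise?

WS (3×2 grid), PE[1][1]:
  [0] (1,1) acc=0 (h:0 v:0)
  [1] (1,1) acc=0 (h:0 v:0)
  [2] (1,1) acc=38 (h:4 v:38)
  [3] (1,1) acc=48 (h:7 v:48)
  [4] (1,1) acc=0 (h:0 v:0)
OS (2×2 grid), PE[1][1]:
  [0] (1,1) acc=0 (h:0 v:0)
  [1] (1,1) acc=0 (h:0 v:0)
  [2] (1,1) acc=6 (h:3 v:2)
  [3] (1,1) acc=48 (h:7 v:6)
  [4] (1,1) acc=120 (h:9 v:8)
RS (2×3 grid), PE[1][1]:
  [0] (1,1) acc=0 (h:0 v:0)
  [1] (1,1) acc=0 (h:0 v:0)
  [2] (1,1) acc=10 (h:10 v:1)
  [3] (1,1) acc=48 (h:48 v:6)
  [4] (1,1) acc=0 (h:0 v:0)

dataflow = OS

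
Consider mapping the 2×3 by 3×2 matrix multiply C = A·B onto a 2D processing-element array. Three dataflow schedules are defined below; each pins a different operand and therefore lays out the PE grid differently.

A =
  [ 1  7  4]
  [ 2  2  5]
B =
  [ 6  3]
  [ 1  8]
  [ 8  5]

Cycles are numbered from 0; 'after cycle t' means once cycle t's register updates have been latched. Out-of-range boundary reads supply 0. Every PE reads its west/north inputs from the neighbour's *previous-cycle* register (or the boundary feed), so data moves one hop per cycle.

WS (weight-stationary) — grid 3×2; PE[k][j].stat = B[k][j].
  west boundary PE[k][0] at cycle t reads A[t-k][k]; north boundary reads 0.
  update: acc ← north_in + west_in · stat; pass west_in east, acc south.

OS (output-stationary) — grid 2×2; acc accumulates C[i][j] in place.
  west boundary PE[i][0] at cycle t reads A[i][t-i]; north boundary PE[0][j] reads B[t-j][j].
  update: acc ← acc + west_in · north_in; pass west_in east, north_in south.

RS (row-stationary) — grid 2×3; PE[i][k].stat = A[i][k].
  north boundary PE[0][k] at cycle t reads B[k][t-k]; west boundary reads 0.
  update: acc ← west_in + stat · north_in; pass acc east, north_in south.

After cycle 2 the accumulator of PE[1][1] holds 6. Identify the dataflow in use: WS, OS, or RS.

dataflow = OS

— WS: 3×2; PE[1][1] trace:
  0: (1,1).acc=0  regs=<0,0>
  1: (1,1).acc=0  regs=<0,0>
  2: (1,1).acc=59  regs=<7,59>
— OS: 2×2; PE[1][1] trace:
  0: (1,1).acc=0  regs=<0,0>
  1: (1,1).acc=0  regs=<0,0>
  2: (1,1).acc=6  regs=<2,3>
— RS: 2×3; PE[1][1] trace:
  0: (1,1).acc=0  regs=<0,0>
  1: (1,1).acc=0  regs=<0,0>
  2: (1,1).acc=14  regs=<14,1>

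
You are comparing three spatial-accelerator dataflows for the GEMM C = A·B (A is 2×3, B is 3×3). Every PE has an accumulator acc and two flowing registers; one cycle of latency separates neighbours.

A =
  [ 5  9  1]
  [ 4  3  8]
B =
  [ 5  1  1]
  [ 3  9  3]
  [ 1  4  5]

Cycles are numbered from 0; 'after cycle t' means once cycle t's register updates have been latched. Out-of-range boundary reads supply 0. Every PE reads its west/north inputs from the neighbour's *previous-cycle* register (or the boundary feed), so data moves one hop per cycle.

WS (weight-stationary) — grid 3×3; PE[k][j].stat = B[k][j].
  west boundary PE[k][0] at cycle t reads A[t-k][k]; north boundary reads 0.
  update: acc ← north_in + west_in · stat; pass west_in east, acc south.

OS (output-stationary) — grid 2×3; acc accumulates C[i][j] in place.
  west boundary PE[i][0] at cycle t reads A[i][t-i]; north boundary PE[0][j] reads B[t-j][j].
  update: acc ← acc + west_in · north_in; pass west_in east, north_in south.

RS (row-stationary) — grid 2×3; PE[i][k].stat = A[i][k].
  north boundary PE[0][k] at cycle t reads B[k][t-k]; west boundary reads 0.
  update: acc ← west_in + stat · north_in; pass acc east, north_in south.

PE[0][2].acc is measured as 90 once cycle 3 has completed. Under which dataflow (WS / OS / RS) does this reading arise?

— WS: 3×3; PE[0][2] trace:
  c0 r0c2: 0 / 0 / 0
  c1 r0c2: 0 / 0 / 0
  c2 r0c2: 5 / 5 / 5
  c3 r0c2: 4 / 4 / 4
— OS: 2×3; PE[0][2] trace:
  c0 r0c2: 0 / 0 / 0
  c1 r0c2: 0 / 0 / 0
  c2 r0c2: 5 / 5 / 1
  c3 r0c2: 32 / 9 / 3
— RS: 2×3; PE[0][2] trace:
  c0 r0c2: 0 / 0 / 0
  c1 r0c2: 0 / 0 / 0
  c2 r0c2: 53 / 53 / 1
  c3 r0c2: 90 / 90 / 4

dataflow = RS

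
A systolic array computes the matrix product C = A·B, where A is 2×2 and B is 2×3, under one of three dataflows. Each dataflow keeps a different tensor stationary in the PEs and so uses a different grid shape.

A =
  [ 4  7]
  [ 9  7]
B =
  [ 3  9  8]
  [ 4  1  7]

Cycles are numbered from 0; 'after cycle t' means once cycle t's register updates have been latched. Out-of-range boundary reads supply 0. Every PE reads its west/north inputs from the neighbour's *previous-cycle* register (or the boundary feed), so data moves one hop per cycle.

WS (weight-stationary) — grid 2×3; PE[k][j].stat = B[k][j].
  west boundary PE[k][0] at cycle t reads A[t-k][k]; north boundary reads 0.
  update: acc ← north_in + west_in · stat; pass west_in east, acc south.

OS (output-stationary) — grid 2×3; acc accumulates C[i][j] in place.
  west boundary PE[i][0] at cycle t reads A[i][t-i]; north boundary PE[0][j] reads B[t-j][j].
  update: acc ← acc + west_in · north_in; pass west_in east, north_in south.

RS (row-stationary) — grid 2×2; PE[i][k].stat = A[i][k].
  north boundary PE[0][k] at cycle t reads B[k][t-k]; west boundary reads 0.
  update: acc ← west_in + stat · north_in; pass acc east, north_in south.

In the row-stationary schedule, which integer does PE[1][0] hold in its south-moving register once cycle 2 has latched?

register = 9

RS on a 2×2 grid — tracing PE[1][0] and its feeders:
  t=0 PE[0][0]: acc=12 h=12 v=3
  t=0 PE[1][0]: acc=0 h=0 v=0
  t=1 PE[0][0]: acc=36 h=36 v=9
  t=1 PE[1][0]: acc=27 h=27 v=3
  t=2 PE[0][0]: acc=32 h=32 v=8
  t=2 PE[1][0]: acc=81 h=81 v=9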